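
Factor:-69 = -3^1*23^1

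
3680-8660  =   - 4980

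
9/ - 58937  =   - 9/58937=- 0.00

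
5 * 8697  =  43485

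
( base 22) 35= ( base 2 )1000111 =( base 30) 2B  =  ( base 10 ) 71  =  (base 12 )5B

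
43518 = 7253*6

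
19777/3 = 6592+1/3 = 6592.33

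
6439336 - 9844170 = -3404834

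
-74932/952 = -79 + 69/238 = -78.71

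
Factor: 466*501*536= 125137776 = 2^4*3^1 *67^1*167^1*233^1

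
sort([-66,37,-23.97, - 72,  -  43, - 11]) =[ - 72, - 66,-43, - 23.97, - 11, 37]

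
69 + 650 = 719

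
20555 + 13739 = 34294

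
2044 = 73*28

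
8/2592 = 1/324 = 0.00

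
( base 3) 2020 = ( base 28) 24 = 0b111100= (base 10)60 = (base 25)2A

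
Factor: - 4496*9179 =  - 41268784 = -  2^4 * 67^1*137^1*281^1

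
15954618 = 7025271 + 8929347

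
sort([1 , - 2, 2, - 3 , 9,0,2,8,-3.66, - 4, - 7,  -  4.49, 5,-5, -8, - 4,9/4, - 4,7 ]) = [ - 8, - 7, - 5, - 4.49, - 4, - 4, - 4, - 3.66, - 3, - 2, 0,1,2,2, 9/4,5, 7 , 8,9 ]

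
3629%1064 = 437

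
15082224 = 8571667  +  6510557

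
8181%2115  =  1836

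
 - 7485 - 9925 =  - 17410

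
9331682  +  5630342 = 14962024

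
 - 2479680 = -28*88560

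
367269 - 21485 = 345784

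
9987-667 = 9320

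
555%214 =127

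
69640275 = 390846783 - 321206508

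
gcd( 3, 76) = 1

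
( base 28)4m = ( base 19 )71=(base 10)134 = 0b10000110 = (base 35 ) 3t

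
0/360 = 0=0.00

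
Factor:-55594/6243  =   - 2^1*3^( - 1)*7^1*11^1*19^2*2081^(-1)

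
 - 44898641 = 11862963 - 56761604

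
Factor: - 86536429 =-7^1*12362347^1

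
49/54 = 49/54 =0.91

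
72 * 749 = 53928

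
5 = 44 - 39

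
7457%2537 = 2383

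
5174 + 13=5187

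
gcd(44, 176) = 44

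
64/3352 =8/419  =  0.02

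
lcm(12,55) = 660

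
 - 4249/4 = -4249/4 = - 1062.25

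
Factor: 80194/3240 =40097/1620 = 2^(-2)*3^( -4) * 5^( - 1)*101^1*397^1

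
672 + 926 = 1598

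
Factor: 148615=5^1*29723^1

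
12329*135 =1664415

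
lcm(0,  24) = 0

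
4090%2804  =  1286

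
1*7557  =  7557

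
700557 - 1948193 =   -  1247636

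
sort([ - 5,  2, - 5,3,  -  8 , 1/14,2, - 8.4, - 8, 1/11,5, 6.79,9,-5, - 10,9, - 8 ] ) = [ - 10, - 8.4, - 8,  -  8, - 8, - 5, - 5 , - 5,  1/14,1/11,  2,2, 3,5, 6.79,9,9 ] 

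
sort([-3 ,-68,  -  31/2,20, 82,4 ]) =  [ - 68, -31/2,  -  3,4, 20,82]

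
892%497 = 395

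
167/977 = 167/977=0.17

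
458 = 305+153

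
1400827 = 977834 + 422993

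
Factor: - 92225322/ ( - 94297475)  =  2^1*3^2*5^ ( - 2)*7^1*19^( - 1)*67^(-1) * 101^1 * 2963^( - 1)*7247^1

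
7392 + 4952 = 12344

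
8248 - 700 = 7548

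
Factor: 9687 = 3^1*3229^1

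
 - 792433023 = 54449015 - 846882038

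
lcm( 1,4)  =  4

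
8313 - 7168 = 1145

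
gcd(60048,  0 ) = 60048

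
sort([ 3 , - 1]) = [ - 1,3]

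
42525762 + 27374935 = 69900697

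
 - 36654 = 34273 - 70927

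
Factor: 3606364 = 2^2*901591^1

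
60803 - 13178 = 47625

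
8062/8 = 1007  +  3/4 = 1007.75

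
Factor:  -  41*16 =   -  2^4 * 41^1 = -656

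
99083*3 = 297249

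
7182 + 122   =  7304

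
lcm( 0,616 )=0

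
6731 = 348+6383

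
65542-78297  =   - 12755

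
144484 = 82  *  1762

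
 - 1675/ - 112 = 14  +  107/112 = 14.96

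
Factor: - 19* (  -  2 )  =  38 =2^1*19^1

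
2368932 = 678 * 3494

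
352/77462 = 16/3521 = 0.00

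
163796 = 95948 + 67848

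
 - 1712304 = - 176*9729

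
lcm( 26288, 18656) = 578336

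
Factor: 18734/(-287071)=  - 34/521 = - 2^1*17^1*521^( - 1)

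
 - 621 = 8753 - 9374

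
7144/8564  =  1786/2141 = 0.83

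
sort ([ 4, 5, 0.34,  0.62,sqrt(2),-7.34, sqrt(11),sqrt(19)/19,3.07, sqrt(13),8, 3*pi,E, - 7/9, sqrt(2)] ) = [ - 7.34, - 7/9,sqrt(19 ) /19, 0.34, 0.62,sqrt( 2), sqrt( 2 ) , E,  3.07,sqrt( 11 ),sqrt( 13), 4,5,8,3*pi] 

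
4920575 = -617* ( - 7975 )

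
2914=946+1968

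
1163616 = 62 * 18768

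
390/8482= 195/4241 = 0.05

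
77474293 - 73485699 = 3988594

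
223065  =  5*44613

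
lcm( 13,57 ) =741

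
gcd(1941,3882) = 1941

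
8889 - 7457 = 1432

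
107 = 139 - 32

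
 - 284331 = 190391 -474722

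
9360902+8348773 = 17709675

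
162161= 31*5231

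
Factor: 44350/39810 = 4435/3981 = 3^( - 1)*5^1*887^1*1327^ (-1 ) 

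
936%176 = 56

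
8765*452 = 3961780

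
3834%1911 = 12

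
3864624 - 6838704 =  - 2974080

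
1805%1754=51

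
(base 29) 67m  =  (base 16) 1497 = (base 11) 3A62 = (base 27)766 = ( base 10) 5271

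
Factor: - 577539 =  - 3^2*64171^1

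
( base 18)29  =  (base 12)39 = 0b101101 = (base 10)45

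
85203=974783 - 889580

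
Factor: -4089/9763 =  - 3^1*13^(- 1)*29^1*47^1*751^ (-1) 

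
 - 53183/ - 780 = 4091/60 = 68.18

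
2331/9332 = 2331/9332 =0.25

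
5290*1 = 5290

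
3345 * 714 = 2388330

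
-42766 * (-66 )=2822556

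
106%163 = 106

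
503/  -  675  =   - 503/675 = - 0.75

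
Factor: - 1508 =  - 2^2*13^1*29^1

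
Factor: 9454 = 2^1*29^1*163^1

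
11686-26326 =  - 14640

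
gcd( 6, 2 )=2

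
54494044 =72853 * 748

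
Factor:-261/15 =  - 87/5  =  - 3^1*5^(- 1 )*29^1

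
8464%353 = 345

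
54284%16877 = 3653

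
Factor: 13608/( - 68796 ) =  - 18/91 = - 2^1*3^2*7^( - 1 )*13^( - 1)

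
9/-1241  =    -  1 +1232/1241= - 0.01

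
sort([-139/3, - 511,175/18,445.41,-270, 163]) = [-511,-270, - 139/3,175/18, 163, 445.41 ] 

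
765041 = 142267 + 622774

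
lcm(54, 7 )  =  378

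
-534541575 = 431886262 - 966427837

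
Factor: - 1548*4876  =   - 2^4*3^2*23^1*43^1*53^1 = - 7548048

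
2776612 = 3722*746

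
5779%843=721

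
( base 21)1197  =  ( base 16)26AA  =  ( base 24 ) H4A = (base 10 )9898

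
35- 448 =-413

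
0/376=0=0.00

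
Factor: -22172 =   -  2^2*23^1*241^1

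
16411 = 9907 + 6504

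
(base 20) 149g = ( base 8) 23104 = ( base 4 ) 2121010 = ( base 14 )37DA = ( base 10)9796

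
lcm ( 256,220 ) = 14080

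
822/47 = 822/47= 17.49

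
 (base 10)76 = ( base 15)51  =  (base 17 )48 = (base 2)1001100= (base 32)2C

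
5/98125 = 1/19625 = 0.00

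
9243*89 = 822627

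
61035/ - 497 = -123  +  96/497 = -122.81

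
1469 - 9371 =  - 7902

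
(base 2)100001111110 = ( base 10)2174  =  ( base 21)4jb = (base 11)16A7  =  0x87e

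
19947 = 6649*3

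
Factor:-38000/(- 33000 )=38/33 = 2^1*3^( - 1 )*11^(- 1 ) *19^1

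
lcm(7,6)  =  42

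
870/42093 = 290/14031 = 0.02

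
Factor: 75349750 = 2^1*5^3*7^2 * 6151^1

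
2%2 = 0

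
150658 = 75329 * 2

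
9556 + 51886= 61442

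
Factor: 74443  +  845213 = 919656 = 2^3*3^2* 53^1*241^1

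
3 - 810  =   - 807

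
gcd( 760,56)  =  8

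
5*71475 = 357375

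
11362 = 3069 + 8293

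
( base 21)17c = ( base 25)O0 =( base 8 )1130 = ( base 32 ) IO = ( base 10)600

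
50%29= 21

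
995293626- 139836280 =855457346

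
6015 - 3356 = 2659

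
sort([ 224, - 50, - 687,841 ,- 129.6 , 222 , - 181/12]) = [ - 687, - 129.6 , - 50, - 181/12,222, 224, 841 ] 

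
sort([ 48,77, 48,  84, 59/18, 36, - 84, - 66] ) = [ - 84 , - 66,59/18, 36, 48,  48, 77,84]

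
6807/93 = 2269/31 = 73.19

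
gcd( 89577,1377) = 9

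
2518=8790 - 6272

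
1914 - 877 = 1037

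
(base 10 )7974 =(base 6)100530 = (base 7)32151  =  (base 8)17446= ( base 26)bki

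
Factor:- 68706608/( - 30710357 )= 2^4*4294163^1*30710357^( - 1 )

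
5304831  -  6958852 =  - 1654021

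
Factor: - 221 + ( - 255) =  - 2^2*7^1*17^1= - 476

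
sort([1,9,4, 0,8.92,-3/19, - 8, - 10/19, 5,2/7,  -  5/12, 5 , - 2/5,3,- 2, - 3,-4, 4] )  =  [-8,-4, - 3,-2, - 10/19, - 5/12, - 2/5,-3/19,0,2/7,1,3, 4, 4, 5,5, 8.92,9 ]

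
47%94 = 47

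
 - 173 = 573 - 746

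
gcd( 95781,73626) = 21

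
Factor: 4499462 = 2^1 * 11^1*204521^1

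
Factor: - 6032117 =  - 7^1*13^2*5099^1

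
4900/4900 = 1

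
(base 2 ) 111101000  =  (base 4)13220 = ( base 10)488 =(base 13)2B7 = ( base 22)104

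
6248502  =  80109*78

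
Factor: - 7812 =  - 2^2 * 3^2*7^1*31^1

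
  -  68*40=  -2720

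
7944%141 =48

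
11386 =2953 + 8433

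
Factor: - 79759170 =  - 2^1*3^2*5^1 * 23^1*53^1*727^1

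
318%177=141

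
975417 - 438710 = 536707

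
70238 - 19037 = 51201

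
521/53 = 521/53 = 9.83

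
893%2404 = 893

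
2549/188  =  13 + 105/188 =13.56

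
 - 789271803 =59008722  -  848280525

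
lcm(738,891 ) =73062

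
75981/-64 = -1188 + 51/64 =- 1187.20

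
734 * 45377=33306718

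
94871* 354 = 33584334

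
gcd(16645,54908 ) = 1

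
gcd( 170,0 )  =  170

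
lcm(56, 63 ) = 504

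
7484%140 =64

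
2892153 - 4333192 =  - 1441039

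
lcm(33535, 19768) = 1877960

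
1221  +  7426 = 8647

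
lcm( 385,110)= 770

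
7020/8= 1755/2 = 877.50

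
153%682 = 153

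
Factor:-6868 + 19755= 12887 = 7^2* 263^1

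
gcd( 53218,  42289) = 1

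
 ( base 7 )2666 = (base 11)855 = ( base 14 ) 536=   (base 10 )1028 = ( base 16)404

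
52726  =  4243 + 48483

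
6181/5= 6181/5  =  1236.20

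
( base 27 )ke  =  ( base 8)1052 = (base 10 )554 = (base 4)20222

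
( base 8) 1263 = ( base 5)10231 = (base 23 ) 171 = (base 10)691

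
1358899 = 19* 71521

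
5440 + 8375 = 13815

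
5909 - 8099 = -2190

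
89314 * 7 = 625198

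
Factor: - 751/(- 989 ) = 23^(-1)*43^( - 1 )*751^1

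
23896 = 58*412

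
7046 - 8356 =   -  1310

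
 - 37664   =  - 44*856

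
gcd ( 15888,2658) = 6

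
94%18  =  4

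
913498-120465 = 793033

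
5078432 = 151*33632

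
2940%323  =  33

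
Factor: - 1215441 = - 3^2* 135049^1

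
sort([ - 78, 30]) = [ - 78, 30 ] 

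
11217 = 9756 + 1461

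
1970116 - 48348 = 1921768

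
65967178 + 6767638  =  72734816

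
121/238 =121/238 =0.51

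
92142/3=30714=30714.00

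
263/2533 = 263/2533 =0.10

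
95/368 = 95/368  =  0.26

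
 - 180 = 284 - 464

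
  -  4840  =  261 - 5101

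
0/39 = 0 = 0.00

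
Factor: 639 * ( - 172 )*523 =-57481884 = -2^2 * 3^2*43^1*71^1 * 523^1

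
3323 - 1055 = 2268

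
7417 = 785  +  6632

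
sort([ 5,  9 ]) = [ 5, 9] 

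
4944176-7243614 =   -  2299438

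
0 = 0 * 4473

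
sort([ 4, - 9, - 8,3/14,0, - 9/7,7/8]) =[ - 9, -8, - 9/7,0,3/14, 7/8,4]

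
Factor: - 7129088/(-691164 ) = 2^9*3^( - 2)* 59^2*73^(-1)*263^( - 1 )  =  1782272/172791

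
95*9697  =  921215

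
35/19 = 35/19 = 1.84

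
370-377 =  - 7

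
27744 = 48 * 578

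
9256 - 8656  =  600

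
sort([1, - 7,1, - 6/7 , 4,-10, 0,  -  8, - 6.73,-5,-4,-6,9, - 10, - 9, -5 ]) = [ - 10,-10, - 9,-8, - 7 , - 6.73, - 6,-5, - 5,-4, - 6/7,0,1, 1, 4,9] 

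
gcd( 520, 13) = 13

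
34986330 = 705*49626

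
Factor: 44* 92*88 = 2^7*11^2*  23^1 = 356224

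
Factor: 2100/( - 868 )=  - 3^1*5^2*31^ ( - 1 ) = - 75/31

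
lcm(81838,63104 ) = 5237632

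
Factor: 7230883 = 11^1*41^1*16033^1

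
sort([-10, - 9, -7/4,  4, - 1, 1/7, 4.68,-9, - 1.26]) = [-10,  -  9,- 9, - 7/4, -1.26,  -  1, 1/7, 4, 4.68] 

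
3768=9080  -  5312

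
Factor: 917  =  7^1*131^1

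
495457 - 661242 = -165785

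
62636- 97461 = -34825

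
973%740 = 233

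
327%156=15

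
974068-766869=207199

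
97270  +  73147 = 170417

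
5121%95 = 86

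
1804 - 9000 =  -  7196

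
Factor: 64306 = 2^1*11^1*37^1*79^1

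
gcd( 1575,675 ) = 225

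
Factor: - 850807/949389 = - 3^(-1)*7^(-1) * 53^( - 1 )*853^( - 1)*850807^1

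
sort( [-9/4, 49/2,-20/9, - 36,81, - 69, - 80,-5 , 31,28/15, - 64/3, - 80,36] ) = [-80, - 80, - 69, - 36, - 64/3, - 5, - 9/4,  -  20/9,  28/15,49/2,31,36,81 ]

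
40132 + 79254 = 119386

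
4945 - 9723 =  - 4778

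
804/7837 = 804/7837 = 0.10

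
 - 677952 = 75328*( - 9 ) 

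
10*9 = 90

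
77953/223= 349  +  126/223  =  349.57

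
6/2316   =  1/386  =  0.00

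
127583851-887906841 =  - 760322990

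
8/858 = 4/429= 0.01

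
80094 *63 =5045922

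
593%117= 8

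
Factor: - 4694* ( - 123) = 2^1*3^1*41^1*2347^1 = 577362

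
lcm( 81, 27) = 81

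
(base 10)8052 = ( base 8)17564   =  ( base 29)9gj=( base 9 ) 12036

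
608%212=184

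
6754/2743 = 2 + 1268/2743 = 2.46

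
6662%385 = 117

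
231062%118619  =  112443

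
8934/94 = 95+2/47 = 95.04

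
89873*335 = 30107455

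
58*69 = 4002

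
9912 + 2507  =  12419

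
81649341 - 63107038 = 18542303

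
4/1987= 4/1987 = 0.00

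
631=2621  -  1990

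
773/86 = 773/86 = 8.99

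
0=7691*0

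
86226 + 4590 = 90816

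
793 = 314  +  479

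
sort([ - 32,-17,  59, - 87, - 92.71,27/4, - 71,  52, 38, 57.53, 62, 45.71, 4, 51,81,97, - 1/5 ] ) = [-92.71,-87, - 71, - 32, - 17,- 1/5, 4,27/4, 38,45.71, 51,52,  57.53, 59, 62,81,97]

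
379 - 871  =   - 492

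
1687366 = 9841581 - 8154215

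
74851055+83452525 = 158303580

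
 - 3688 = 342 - 4030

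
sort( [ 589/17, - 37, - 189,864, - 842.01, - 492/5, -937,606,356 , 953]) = [-937 , - 842.01,  -  189,-492/5, - 37, 589/17, 356, 606, 864,953] 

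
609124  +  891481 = 1500605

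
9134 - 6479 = 2655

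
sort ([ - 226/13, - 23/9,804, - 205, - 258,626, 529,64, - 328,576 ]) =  [- 328, - 258, - 205, - 226/13, - 23/9,64, 529,576, 626  ,  804]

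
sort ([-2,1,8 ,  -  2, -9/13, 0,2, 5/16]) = [ - 2, - 2,- 9/13,0,5/16 , 1,2,8 ]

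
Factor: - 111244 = -2^2*7^1*29^1*137^1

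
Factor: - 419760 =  - 2^4* 3^2*5^1*11^1*53^1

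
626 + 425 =1051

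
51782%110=82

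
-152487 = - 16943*9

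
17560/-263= -17560/263   =  - 66.77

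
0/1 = 0 = 0.00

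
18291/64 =285 + 51/64 = 285.80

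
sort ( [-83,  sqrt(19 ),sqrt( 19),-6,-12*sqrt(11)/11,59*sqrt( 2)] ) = [ - 83, - 6,- 12*sqrt( 11) /11,sqrt( 19),sqrt (19), 59*sqrt(2)]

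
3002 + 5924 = 8926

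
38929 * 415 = 16155535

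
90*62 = 5580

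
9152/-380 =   -  2288/95 = -  24.08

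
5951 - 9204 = - 3253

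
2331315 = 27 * 86345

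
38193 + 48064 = 86257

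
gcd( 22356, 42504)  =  276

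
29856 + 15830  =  45686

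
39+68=107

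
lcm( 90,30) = 90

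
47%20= 7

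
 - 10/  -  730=1/73=0.01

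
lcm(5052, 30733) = 368796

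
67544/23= 67544/23  =  2936.70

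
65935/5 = 13187= 13187.00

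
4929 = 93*53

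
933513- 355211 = 578302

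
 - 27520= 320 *( - 86 ) 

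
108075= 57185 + 50890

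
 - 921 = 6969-7890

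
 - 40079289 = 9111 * ( - 4399 )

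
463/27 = 463/27 = 17.15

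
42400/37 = 1145 + 35/37 = 1145.95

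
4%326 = 4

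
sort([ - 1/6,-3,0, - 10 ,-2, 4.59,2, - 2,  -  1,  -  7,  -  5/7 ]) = [-10,-7,  -  3,-2, - 2,-1, - 5/7,  -  1/6,0, 2,4.59 ]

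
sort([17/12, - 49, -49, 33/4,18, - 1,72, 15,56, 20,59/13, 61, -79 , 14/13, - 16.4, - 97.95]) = [ - 97.95, - 79,  -  49, - 49, - 16.4, - 1, 14/13, 17/12, 59/13, 33/4,  15,  18,  20, 56, 61, 72]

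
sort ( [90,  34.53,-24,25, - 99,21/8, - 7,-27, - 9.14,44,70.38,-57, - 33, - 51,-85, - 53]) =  [ - 99, - 85,- 57,-53, - 51, - 33, - 27, - 24,-9.14, - 7, 21/8,25 , 34.53,44,70.38, 90 ]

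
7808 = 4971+2837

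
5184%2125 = 934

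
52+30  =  82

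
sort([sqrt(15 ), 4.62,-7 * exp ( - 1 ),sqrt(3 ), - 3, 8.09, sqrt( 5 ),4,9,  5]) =[ - 3, - 7*  exp ( - 1 ), sqrt (3 ),sqrt ( 5 ),sqrt (15),4,4.62,5, 8.09 , 9 ]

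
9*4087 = 36783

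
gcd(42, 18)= 6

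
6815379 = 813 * 8383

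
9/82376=9/82376 =0.00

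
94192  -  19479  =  74713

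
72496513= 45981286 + 26515227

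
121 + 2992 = 3113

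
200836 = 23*8732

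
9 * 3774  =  33966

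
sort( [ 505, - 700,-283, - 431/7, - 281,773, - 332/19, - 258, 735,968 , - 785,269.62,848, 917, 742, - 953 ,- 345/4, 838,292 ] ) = [-953, - 785, - 700,-283,  -  281,  -  258,- 345/4,-431/7, - 332/19,269.62, 292,505,735 , 742,773,838, 848,917,968 ]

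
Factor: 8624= 2^4*7^2*11^1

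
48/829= 48/829 = 0.06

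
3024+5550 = 8574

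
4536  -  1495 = 3041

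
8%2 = 0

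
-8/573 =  - 1  +  565/573  =  -0.01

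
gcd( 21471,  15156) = 1263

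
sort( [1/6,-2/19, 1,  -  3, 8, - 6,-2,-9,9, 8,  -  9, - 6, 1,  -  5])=[-9,-9,-6,- 6,- 5,-3,- 2,-2/19,  1/6, 1,1,  8, 8, 9]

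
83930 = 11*7630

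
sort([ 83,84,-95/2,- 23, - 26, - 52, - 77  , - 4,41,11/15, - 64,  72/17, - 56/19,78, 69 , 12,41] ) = [-77,-64, - 52,-95/2, - 26, - 23, - 4, - 56/19,11/15, 72/17, 12,41, 41,69, 78,83,84]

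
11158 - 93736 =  - 82578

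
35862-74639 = -38777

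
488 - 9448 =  - 8960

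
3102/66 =47 = 47.00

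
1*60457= 60457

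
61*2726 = 166286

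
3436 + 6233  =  9669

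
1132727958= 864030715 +268697243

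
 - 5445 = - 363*15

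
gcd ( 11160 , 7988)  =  4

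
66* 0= 0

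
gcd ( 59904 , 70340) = 4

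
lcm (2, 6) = 6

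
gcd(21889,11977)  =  413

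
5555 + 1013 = 6568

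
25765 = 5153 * 5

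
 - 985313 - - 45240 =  - 940073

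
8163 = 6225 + 1938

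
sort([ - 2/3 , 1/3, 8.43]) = [  -  2/3 , 1/3 , 8.43]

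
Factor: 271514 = 2^1*135757^1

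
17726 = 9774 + 7952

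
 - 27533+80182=52649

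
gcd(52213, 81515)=7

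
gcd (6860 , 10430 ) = 70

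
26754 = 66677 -39923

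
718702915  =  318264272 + 400438643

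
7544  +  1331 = 8875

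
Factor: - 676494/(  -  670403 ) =2^1*3^2*7^2*13^1 * 37^(-1 )*59^1*18119^(  -  1 ) 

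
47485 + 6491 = 53976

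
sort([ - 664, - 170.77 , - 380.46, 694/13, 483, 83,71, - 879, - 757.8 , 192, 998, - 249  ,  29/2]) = [ - 879, - 757.8 , - 664, - 380.46 , - 249, - 170.77, 29/2, 694/13, 71, 83,192,483, 998 ] 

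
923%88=43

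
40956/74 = 553 + 17/37=553.46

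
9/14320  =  9/14320 = 0.00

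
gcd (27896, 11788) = 4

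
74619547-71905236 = 2714311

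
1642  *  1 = 1642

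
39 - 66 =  - 27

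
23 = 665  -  642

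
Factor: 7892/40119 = 2^2*3^ (  -  1)*43^ (-1 )*311^(-1)*1973^1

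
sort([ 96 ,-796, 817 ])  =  [-796, 96, 817 ] 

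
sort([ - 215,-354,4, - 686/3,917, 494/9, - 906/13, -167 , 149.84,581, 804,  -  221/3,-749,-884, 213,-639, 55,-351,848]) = [  -  884,-749,-639,-354,- 351, -686/3,-215, - 167, - 221/3,-906/13 , 4, 494/9,55 , 149.84, 213,581,  804,848, 917]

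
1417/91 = 109/7= 15.57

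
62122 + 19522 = 81644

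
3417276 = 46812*73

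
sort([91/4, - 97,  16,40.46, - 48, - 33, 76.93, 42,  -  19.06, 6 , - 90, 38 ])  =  [ - 97, - 90, -48, - 33, - 19.06, 6, 16, 91/4, 38, 40.46,42, 76.93 ]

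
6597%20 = 17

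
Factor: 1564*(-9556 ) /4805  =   - 14945584/4805 = - 2^4 * 5^( - 1) * 17^1 *23^1 * 31^( - 2 )*2389^1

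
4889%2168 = 553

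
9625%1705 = 1100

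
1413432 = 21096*67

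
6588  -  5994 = 594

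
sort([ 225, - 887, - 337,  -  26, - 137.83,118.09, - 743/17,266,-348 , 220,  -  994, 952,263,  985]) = [ - 994, - 887, - 348,- 337,  -  137.83, - 743/17, - 26,118.09, 220, 225,263, 266,952,985]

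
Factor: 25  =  5^2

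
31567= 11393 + 20174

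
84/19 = 84/19 = 4.42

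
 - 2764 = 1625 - 4389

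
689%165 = 29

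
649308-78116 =571192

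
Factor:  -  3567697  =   - 7^1*31^1*41^1*401^1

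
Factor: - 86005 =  - 5^1*103^1 *167^1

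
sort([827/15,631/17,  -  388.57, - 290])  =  [ - 388.57,-290,631/17, 827/15 ] 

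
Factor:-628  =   - 2^2 * 157^1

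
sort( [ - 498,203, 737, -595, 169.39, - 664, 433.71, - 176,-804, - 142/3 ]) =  [  -  804, - 664,-595, - 498,-176 ,  -  142/3, 169.39, 203, 433.71, 737]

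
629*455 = 286195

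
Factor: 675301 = 11^2*5581^1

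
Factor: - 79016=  - 2^3*7^1*17^1*83^1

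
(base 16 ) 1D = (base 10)29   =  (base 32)t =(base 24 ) 15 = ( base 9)32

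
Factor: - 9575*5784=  - 2^3 * 3^1*5^2 * 241^1 * 383^1   =  - 55381800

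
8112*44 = 356928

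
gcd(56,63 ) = 7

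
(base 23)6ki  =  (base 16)e44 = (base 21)85J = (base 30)41M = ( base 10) 3652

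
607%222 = 163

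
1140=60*19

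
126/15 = 8 + 2/5 = 8.40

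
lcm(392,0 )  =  0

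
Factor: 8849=8849^1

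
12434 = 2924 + 9510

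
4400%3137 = 1263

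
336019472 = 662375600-326356128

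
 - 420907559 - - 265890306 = -155017253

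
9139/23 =9139/23 = 397.35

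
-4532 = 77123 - 81655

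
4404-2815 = 1589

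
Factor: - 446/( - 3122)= 7^ ( - 1)=1/7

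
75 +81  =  156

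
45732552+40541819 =86274371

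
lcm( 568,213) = 1704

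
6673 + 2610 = 9283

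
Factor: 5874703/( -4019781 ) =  - 3^( - 1)*43^1*103^( - 1) * 13009^( - 1 )*136621^1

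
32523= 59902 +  - 27379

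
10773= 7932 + 2841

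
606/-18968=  - 303/9484 =- 0.03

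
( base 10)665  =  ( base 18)20H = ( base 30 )M5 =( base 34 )JJ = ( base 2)1010011001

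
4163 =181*23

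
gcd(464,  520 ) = 8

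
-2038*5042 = -10275596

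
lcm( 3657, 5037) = 266961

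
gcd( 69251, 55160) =7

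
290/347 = 290/347 = 0.84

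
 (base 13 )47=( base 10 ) 59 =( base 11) 54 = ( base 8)73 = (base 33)1Q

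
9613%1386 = 1297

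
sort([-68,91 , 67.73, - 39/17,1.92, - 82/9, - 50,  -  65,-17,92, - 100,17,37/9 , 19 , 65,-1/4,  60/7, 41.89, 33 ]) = [-100,-68, - 65 ,-50,- 17,-82/9,-39/17,-1/4,1.92,37/9,60/7 , 17, 19,33,41.89,65,67.73, 91,92 ] 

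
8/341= 8/341 = 0.02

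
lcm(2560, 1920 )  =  7680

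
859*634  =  544606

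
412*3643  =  1500916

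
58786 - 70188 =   -  11402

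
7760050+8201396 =15961446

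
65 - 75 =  - 10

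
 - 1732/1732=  - 1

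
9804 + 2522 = 12326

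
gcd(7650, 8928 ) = 18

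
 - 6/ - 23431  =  6/23431 = 0.00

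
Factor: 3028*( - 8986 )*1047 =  - 2^3*3^1* 349^1*757^1*4493^1=- 28488459576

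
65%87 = 65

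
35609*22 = 783398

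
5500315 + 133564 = 5633879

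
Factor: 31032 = 2^3*3^2*431^1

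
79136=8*9892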